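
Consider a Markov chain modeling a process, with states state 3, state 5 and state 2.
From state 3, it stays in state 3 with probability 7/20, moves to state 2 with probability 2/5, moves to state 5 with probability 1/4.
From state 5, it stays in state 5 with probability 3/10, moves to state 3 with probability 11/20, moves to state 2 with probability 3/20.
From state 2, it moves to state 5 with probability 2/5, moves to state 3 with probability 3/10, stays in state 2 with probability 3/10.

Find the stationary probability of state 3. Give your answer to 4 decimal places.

Let the stationary distribution be π with π = πP and π_1 + π_2 + π_3 = 1.
π_1 = 0.35·π_1 + 0.55·π_2 + 0.3·π_3
π_2 = 0.25·π_1 + 0.3·π_2 + 0.4·π_3
Solving with the normalization constraint gives π = (0.3972, 0.3095, 0.2933).
So the stationary probability of state 3 is 0.3972.

0.3972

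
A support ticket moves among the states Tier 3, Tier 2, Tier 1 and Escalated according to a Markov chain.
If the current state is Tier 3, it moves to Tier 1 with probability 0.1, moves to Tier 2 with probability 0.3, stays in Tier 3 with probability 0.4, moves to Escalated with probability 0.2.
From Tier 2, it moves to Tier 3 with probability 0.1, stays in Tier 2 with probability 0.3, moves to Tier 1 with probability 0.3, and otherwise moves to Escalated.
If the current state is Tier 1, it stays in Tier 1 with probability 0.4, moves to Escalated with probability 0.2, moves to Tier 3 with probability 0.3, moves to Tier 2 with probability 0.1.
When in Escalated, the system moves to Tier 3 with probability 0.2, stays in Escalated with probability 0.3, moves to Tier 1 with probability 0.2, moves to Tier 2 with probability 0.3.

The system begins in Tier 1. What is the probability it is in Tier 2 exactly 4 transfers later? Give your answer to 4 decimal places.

Propagate the distribution vector 4 transfers from Tier 1.
After 0 transfers: (0.0000, 0.0000, 1.0000, 0.0000)
After 1 transfer: (0.3000, 0.1000, 0.4000, 0.2000)
After 2 transfers: (0.2900, 0.2200, 0.2600, 0.2300)
After 3 transfers: (0.2620, 0.2480, 0.2450, 0.2450)
After 4 transfers: (0.2521, 0.2510, 0.2476, 0.2493)
P(in Tier 2 after 4 transfers) = 0.2510

0.2510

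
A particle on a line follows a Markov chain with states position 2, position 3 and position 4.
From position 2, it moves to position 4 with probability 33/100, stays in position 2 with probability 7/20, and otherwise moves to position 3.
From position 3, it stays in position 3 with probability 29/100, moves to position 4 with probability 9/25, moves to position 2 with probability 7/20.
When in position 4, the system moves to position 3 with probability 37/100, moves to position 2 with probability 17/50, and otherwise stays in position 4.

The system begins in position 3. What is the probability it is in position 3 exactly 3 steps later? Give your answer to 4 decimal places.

0.3263

Propagate the distribution vector 3 steps from position 3.
After 0 steps: (0.0000, 1.0000, 0.0000)
After 1 step: (0.3500, 0.2900, 0.3600)
After 2 steps: (0.3464, 0.3293, 0.3243)
After 3 steps: (0.3468, 0.3263, 0.3269)
P(in position 3 after 3 steps) = 0.3263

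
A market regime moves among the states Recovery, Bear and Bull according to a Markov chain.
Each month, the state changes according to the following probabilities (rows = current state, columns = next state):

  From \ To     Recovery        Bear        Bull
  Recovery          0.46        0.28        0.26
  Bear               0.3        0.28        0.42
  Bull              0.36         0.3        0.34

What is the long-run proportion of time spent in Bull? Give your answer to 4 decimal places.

0.3325

Let the stationary distribution be π with π = πP and π_1 + π_2 + π_3 = 1.
π_1 = 0.46·π_1 + 0.3·π_2 + 0.36·π_3
π_2 = 0.28·π_1 + 0.28·π_2 + 0.3·π_3
Solving with the normalization constraint gives π = (0.3809, 0.2866, 0.3325).
So the stationary probability of Bull is 0.3325.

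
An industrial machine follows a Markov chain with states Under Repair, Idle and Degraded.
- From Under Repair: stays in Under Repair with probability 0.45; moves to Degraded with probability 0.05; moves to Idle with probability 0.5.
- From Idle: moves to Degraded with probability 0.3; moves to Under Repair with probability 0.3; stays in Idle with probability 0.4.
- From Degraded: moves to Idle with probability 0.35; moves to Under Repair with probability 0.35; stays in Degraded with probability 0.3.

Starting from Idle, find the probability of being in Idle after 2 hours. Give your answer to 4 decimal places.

0.4150

Sum over the intermediate state after 1 hour:
P = P(Idle→Under Repair)·P(Under Repair→Idle) + P(Idle→Idle)·P(Idle→Idle) + P(Idle→Degraded)·P(Degraded→Idle)
  = 0.3×0.5 + 0.4×0.4 + 0.3×0.35
  = 0.1500 + 0.1600 + 0.1050 = 0.4150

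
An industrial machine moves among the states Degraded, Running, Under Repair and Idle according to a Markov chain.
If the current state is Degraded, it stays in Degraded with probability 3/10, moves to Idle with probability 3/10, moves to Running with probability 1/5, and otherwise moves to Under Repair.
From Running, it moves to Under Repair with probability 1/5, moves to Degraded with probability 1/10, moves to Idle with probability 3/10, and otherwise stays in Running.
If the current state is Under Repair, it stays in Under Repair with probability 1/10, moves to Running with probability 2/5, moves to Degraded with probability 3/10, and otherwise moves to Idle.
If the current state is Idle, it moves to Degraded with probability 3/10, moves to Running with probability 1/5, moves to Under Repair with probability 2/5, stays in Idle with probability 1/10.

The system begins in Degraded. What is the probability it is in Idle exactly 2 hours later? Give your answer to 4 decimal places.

Propagate the distribution vector 2 hours from Degraded.
After 0 hours: (1.0000, 0.0000, 0.0000, 0.0000)
After 1 hour: (0.3000, 0.2000, 0.2000, 0.3000)
After 2 hours: (0.2600, 0.2800, 0.2400, 0.2200)
P(in Idle after 2 hours) = 0.2200

0.2200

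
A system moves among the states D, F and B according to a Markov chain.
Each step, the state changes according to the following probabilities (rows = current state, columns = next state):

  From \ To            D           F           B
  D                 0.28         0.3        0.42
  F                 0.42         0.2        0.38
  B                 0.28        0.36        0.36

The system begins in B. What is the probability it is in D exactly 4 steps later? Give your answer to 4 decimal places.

0.3212

Propagate the distribution vector 4 steps from B.
After 0 steps: (0.0000, 0.0000, 1.0000)
After 1 step: (0.2800, 0.3600, 0.3600)
After 2 steps: (0.3304, 0.2856, 0.3840)
After 3 steps: (0.3200, 0.2945, 0.3855)
After 4 steps: (0.3212, 0.2937, 0.3851)
P(in D after 4 steps) = 0.3212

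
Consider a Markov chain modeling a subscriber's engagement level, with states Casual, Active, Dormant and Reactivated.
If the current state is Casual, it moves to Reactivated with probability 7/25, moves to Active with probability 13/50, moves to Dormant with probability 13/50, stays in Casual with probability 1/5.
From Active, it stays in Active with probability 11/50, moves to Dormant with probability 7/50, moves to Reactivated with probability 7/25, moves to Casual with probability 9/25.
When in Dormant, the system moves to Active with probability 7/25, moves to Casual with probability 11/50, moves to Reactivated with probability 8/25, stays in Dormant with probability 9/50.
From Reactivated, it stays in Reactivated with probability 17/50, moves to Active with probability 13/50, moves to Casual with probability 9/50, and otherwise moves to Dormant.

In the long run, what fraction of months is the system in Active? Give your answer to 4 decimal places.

Let the stationary distribution be π with π = πP and π_1 + π_2 + π_3 + π_4 = 1.
π_1 = 0.2·π_1 + 0.36·π_2 + 0.22·π_3 + 0.18·π_4
π_2 = 0.26·π_1 + 0.22·π_2 + 0.28·π_3 + 0.26·π_4
π_3 = 0.26·π_1 + 0.14·π_2 + 0.18·π_3 + 0.22·π_4
Solving with the normalization constraint gives π = (0.2385, 0.2539, 0.2012, 0.3064).
So the stationary probability of Active is 0.2539.

0.2539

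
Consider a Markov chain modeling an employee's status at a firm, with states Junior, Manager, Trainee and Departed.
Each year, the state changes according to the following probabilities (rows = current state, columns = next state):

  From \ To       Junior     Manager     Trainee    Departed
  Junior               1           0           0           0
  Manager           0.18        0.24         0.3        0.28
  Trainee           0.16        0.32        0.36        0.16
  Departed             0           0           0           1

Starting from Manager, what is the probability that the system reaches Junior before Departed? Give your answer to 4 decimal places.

Let h(s) be the probability of absorption at Junior starting from transient state s. Then h(Junior) = 1 and h(Departed) = 0. By first-step analysis:
h(Manager) = 0.18·1 + 0.24·h(Manager) + 0.3·h(Trainee) + 0.28·0
h(Trainee) = 0.16·1 + 0.32·h(Manager) + 0.36·h(Trainee) + 0.16·0
Solving: h(Manager) = 0.4180, h(Trainee) = 0.4590.
Starting from Manager, the probability is 0.4180.

0.4180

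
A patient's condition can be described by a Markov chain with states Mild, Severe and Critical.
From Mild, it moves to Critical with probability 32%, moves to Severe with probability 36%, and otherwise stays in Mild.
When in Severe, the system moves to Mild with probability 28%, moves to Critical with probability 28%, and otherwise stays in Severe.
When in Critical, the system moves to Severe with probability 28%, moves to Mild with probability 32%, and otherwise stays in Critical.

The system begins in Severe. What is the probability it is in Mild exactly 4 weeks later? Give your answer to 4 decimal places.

0.3054

Propagate the distribution vector 4 weeks from Severe.
After 0 weeks: (0.0000, 1.0000, 0.0000)
After 1 week: (0.2800, 0.4400, 0.2800)
After 2 weeks: (0.3024, 0.3728, 0.3248)
After 3 weeks: (0.3051, 0.3638, 0.3311)
After 4 weeks: (0.3054, 0.3626, 0.3319)
P(in Mild after 4 weeks) = 0.3054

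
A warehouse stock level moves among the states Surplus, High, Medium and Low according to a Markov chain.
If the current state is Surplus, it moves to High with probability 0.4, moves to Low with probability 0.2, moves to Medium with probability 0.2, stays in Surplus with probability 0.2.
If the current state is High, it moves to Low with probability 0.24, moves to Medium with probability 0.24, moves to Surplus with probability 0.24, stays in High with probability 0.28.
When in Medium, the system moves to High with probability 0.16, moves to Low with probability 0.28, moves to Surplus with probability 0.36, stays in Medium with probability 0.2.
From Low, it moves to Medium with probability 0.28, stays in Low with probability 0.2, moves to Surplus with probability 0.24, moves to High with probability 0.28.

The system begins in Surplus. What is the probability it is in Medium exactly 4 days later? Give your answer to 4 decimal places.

0.2297

Propagate the distribution vector 4 days from Surplus.
After 0 days: (1.0000, 0.0000, 0.0000, 0.0000)
After 1 day: (0.2000, 0.4000, 0.2000, 0.2000)
After 2 days: (0.2560, 0.2800, 0.2320, 0.2320)
After 3 days: (0.2576, 0.2829, 0.2298, 0.2298)
After 4 days: (0.2573, 0.2833, 0.2297, 0.2297)
P(in Medium after 4 days) = 0.2297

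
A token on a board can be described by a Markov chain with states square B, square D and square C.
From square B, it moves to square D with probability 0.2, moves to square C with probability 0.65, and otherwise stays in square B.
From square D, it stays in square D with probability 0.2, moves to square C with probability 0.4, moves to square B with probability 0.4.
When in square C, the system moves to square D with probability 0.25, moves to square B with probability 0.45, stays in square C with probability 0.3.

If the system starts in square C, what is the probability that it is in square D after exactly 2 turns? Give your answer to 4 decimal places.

Sum over the intermediate state after 1 turn:
P = P(square C→square B)·P(square B→square D) + P(square C→square D)·P(square D→square D) + P(square C→square C)·P(square C→square D)
  = 0.45×0.2 + 0.25×0.2 + 0.3×0.25
  = 0.0900 + 0.0500 + 0.0750 = 0.2150

0.2150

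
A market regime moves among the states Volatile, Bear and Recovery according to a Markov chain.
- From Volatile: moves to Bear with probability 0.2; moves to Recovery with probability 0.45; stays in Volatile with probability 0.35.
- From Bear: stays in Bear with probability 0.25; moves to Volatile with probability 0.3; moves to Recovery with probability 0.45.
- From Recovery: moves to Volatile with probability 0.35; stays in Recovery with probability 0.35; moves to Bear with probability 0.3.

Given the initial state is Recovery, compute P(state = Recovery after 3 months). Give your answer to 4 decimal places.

Propagate the distribution vector 3 months from Recovery.
After 0 months: (0.0000, 0.0000, 1.0000)
After 1 month: (0.3500, 0.3000, 0.3500)
After 2 months: (0.3350, 0.2500, 0.4150)
After 3 months: (0.3375, 0.2540, 0.4085)
P(in Recovery after 3 months) = 0.4085

0.4085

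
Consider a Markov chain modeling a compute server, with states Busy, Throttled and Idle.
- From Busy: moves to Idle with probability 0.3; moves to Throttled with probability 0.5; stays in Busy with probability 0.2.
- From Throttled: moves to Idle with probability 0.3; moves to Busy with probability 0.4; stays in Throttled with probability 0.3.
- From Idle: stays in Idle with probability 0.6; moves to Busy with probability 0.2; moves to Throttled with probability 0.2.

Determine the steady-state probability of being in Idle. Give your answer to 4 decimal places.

Let the stationary distribution be π with π = πP and π_1 + π_2 + π_3 = 1.
π_1 = 0.2·π_1 + 0.4·π_2 + 0.2·π_3
π_2 = 0.5·π_1 + 0.3·π_2 + 0.2·π_3
Solving with the normalization constraint gives π = (0.2619, 0.3095, 0.4286).
So the stationary probability of Idle is 0.4286.

0.4286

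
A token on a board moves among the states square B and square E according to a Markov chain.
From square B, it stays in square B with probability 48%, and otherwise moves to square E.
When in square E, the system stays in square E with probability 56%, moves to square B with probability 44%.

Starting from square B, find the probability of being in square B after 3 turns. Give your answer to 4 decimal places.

0.4584

Propagate the distribution vector 3 turns from square B.
After 0 turns: (1.0000, 0.0000)
After 1 turn: (0.4800, 0.5200)
After 2 turns: (0.4592, 0.5408)
After 3 turns: (0.4584, 0.5416)
P(in square B after 3 turns) = 0.4584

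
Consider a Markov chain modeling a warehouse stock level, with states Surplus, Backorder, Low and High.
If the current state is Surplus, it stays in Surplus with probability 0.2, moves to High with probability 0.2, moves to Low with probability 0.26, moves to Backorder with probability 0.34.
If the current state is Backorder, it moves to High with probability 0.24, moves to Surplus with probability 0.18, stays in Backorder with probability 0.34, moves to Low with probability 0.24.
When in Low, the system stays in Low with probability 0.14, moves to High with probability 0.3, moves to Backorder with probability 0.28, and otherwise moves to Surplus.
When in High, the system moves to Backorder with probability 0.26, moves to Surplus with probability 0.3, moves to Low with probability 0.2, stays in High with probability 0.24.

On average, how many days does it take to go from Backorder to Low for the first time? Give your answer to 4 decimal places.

Let t(s) be the expected number of days to first reach Low from state s, with t(Low) = 0. Conditioning on the first day:
t(Surplus) = 1 + 0.2·t(Surplus) + 0.34·t(Backorder) + 0.2·t(High)
t(Backorder) = 1 + 0.18·t(Surplus) + 0.34·t(Backorder) + 0.24·t(High)
t(High) = 1 + 0.3·t(Surplus) + 0.26·t(Backorder) + 0.24·t(High)
Solving: t(Surplus) = 4.1623, t(Backorder) = 4.2557, t(High) = 4.4147.
Expected days from Backorder to Low: 4.2557.

4.2557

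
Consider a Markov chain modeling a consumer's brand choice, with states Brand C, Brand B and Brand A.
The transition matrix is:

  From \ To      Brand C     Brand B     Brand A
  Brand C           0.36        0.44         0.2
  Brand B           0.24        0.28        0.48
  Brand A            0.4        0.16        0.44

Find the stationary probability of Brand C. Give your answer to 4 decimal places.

Let the stationary distribution be π with π = πP and π_1 + π_2 + π_3 = 1.
π_1 = 0.36·π_1 + 0.24·π_2 + 0.4·π_3
π_2 = 0.44·π_1 + 0.28·π_2 + 0.16·π_3
Solving with the normalization constraint gives π = (0.3400, 0.2900, 0.3700).
So the stationary probability of Brand C is 0.3400.

0.3400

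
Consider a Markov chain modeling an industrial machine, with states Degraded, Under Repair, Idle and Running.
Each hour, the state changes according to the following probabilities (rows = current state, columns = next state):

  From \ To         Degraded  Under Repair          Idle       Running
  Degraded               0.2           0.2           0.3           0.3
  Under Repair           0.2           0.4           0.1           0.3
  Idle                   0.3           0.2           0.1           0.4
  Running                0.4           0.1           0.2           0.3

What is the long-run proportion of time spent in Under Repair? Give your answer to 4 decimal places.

Let the stationary distribution be π with π = πP and π_1 + π_2 + π_3 + π_4 = 1.
π_1 = 0.2·π_1 + 0.2·π_2 + 0.3·π_3 + 0.4·π_4
π_2 = 0.2·π_1 + 0.4·π_2 + 0.2·π_3 + 0.1·π_4
π_3 = 0.3·π_1 + 0.1·π_2 + 0.1·π_3 + 0.2·π_4
Solving with the normalization constraint gives π = (0.2826, 0.2101, 0.1884, 0.3188).
So the stationary probability of Under Repair is 0.2101.

0.2101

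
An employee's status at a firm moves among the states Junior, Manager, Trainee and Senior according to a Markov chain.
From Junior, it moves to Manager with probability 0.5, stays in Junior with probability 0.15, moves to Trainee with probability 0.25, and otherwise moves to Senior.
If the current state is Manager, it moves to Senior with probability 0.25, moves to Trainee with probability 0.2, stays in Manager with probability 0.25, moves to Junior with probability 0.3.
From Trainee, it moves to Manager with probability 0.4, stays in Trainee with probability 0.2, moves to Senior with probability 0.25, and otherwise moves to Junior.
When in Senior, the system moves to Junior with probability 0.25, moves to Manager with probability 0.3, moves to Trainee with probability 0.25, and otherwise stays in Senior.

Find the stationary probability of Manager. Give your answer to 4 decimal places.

0.3493

Let the stationary distribution be π with π = πP and π_1 + π_2 + π_3 + π_4 = 1.
π_1 = 0.15·π_1 + 0.3·π_2 + 0.15·π_3 + 0.25·π_4
π_2 = 0.5·π_1 + 0.25·π_2 + 0.4·π_3 + 0.3·π_4
π_3 = 0.25·π_1 + 0.2·π_2 + 0.2·π_3 + 0.25·π_4
Solving with the normalization constraint gives π = (0.2230, 0.3493, 0.2215, 0.2062).
So the stationary probability of Manager is 0.3493.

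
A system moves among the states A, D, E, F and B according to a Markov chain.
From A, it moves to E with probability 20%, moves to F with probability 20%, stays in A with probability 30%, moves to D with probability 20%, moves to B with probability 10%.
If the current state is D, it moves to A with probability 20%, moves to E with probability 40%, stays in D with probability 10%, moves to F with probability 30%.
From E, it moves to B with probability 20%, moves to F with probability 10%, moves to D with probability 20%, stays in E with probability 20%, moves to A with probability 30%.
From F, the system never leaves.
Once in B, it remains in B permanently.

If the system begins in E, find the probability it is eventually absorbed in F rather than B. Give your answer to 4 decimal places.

0.5485

Let h(s) be the probability of absorption at F starting from transient state s. Then h(F) = 1 and h(B) = 0. By first-step analysis:
h(A) = 0.3·h(A) + 0.2·h(D) + 0.2·h(E) + 0.2·1 + 0.1·0
h(D) = 0.2·h(A) + 0.1·h(D) + 0.4·h(E) + 0.3·1
h(E) = 0.3·h(A) + 0.2·h(D) + 0.2·h(E) + 0.1·1 + 0.2·0
Solving: h(A) = 0.6485, h(D) = 0.7212, h(E) = 0.5485.
Starting from E, the probability is 0.5485.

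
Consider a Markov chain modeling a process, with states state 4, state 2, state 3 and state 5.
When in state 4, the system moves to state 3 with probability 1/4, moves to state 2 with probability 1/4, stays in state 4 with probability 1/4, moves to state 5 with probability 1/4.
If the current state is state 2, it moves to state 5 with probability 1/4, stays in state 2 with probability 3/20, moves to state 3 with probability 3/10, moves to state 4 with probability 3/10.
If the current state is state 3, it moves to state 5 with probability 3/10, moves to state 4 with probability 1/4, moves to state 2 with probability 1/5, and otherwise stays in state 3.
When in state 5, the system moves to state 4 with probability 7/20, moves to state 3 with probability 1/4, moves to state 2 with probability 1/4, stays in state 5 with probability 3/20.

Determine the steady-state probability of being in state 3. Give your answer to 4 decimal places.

Let the stationary distribution be π with π = πP and π_1 + π_2 + π_3 + π_4 = 1.
π_1 = 0.25·π_1 + 0.3·π_2 + 0.25·π_3 + 0.35·π_4
π_2 = 0.25·π_1 + 0.15·π_2 + 0.2·π_3 + 0.25·π_4
π_3 = 0.25·π_1 + 0.3·π_2 + 0.25·π_3 + 0.25·π_4
Solving with the normalization constraint gives π = (0.2847, 0.2154, 0.2608, 0.2391).
So the stationary probability of state 3 is 0.2608.

0.2608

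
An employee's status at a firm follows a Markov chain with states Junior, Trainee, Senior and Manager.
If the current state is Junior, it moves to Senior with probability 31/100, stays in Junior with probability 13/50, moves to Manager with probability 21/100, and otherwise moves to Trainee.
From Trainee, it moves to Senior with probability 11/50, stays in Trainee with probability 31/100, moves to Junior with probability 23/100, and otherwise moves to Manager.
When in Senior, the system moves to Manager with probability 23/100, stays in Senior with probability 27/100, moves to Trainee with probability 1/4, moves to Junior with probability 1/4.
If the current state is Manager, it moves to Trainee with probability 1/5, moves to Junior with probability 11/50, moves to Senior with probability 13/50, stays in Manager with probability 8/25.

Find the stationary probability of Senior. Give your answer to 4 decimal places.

Let the stationary distribution be π with π = πP and π_1 + π_2 + π_3 + π_4 = 1.
π_1 = 0.26·π_1 + 0.23·π_2 + 0.25·π_3 + 0.22·π_4
π_2 = 0.22·π_1 + 0.31·π_2 + 0.25·π_3 + 0.2·π_4
π_3 = 0.31·π_1 + 0.22·π_2 + 0.27·π_3 + 0.26·π_4
Solving with the normalization constraint gives π = (0.2400, 0.2450, 0.2648, 0.2502).
So the stationary probability of Senior is 0.2648.

0.2648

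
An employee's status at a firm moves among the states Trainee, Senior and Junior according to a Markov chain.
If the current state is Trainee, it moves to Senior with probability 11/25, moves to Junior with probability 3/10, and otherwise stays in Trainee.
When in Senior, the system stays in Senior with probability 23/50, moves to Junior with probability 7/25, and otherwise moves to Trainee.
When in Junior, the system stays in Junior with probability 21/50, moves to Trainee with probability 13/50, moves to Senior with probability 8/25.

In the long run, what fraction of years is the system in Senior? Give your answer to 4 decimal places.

0.4084

Let the stationary distribution be π with π = πP and π_1 + π_2 + π_3 = 1.
π_1 = 0.26·π_1 + 0.26·π_2 + 0.26·π_3
π_2 = 0.44·π_1 + 0.46·π_2 + 0.32·π_3
Solving with the normalization constraint gives π = (0.2600, 0.4084, 0.3316).
So the stationary probability of Senior is 0.4084.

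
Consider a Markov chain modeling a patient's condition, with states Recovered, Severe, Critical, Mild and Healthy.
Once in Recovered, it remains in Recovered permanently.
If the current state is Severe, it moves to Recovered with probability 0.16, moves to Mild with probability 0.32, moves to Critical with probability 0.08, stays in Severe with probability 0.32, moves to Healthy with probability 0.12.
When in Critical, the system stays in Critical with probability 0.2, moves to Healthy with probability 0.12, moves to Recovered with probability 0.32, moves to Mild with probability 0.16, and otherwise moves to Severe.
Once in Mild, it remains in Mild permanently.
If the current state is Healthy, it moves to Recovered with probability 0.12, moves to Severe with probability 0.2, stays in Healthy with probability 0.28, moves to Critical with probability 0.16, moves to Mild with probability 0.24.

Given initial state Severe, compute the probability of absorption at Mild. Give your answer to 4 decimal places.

0.6308

Let h(s) be the probability of absorption at Mild starting from transient state s. Then h(Mild) = 1 and h(Recovered) = 0. By first-step analysis:
h(Severe) = 0.16·0 + 0.32·h(Severe) + 0.08·h(Critical) + 0.32·1 + 0.12·h(Healthy)
h(Critical) = 0.32·0 + 0.2·h(Severe) + 0.2·h(Critical) + 0.16·1 + 0.12·h(Healthy)
h(Healthy) = 0.12·0 + 0.2·h(Severe) + 0.16·h(Critical) + 0.24·1 + 0.28·h(Healthy)
Solving: h(Severe) = 0.6308, h(Critical) = 0.4489, h(Healthy) = 0.6083.
Starting from Severe, the probability is 0.6308.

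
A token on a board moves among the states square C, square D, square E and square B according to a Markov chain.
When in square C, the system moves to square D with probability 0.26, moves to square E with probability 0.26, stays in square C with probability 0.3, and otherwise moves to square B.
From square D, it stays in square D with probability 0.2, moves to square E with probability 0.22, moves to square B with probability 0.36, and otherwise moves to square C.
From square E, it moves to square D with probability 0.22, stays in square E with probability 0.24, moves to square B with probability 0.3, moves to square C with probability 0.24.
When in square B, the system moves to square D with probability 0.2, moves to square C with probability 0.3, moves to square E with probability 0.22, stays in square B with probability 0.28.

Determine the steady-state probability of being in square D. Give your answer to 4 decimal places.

0.2208

Let the stationary distribution be π with π = πP and π_1 + π_2 + π_3 + π_4 = 1.
π_1 = 0.3·π_1 + 0.22·π_2 + 0.24·π_3 + 0.3·π_4
π_2 = 0.26·π_1 + 0.2·π_2 + 0.22·π_3 + 0.2·π_4
π_3 = 0.26·π_1 + 0.22·π_2 + 0.24·π_3 + 0.22·π_4
Solving with the normalization constraint gives π = (0.2682, 0.2208, 0.2354, 0.2756).
So the stationary probability of square D is 0.2208.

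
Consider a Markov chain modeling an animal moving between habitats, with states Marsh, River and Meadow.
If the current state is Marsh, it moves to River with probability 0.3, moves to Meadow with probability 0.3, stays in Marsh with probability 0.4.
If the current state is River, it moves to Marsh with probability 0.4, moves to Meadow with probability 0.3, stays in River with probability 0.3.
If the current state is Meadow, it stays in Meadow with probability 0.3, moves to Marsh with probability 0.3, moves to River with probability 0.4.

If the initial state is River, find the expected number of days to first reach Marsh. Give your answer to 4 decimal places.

2.7027

Let t(s) be the expected number of days to first reach Marsh from state s, with t(Marsh) = 0. Conditioning on the first day:
t(River) = 1 + 0.3·t(River) + 0.3·t(Meadow)
t(Meadow) = 1 + 0.4·t(River) + 0.3·t(Meadow)
Solving: t(River) = 2.7027, t(Meadow) = 2.9730.
Expected days from River to Marsh: 2.7027.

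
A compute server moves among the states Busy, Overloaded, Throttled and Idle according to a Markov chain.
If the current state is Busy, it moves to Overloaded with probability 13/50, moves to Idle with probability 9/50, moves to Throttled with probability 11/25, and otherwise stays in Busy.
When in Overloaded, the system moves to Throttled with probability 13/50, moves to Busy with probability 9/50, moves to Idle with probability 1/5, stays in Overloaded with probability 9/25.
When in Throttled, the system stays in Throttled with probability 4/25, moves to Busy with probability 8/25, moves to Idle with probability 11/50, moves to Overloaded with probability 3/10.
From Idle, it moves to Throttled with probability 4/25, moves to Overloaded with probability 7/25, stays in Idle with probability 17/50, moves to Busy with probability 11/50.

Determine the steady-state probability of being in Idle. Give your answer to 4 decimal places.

Let the stationary distribution be π with π = πP and π_1 + π_2 + π_3 + π_4 = 1.
π_1 = 0.12·π_1 + 0.18·π_2 + 0.32·π_3 + 0.22·π_4
π_2 = 0.26·π_1 + 0.36·π_2 + 0.3·π_3 + 0.28·π_4
π_3 = 0.44·π_1 + 0.26·π_2 + 0.16·π_3 + 0.16·π_4
Solving with the normalization constraint gives π = (0.2116, 0.3052, 0.2498, 0.2334).
So the stationary probability of Idle is 0.2334.

0.2334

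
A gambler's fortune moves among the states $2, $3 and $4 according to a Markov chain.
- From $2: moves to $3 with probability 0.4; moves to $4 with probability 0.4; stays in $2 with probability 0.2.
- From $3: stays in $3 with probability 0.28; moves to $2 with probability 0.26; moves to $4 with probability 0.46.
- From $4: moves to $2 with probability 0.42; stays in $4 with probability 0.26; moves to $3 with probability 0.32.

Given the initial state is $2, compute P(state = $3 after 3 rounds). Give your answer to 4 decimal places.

0.3322

Propagate the distribution vector 3 rounds from $2.
After 0 rounds: (1.0000, 0.0000, 0.0000)
After 1 round: (0.2000, 0.4000, 0.4000)
After 2 rounds: (0.3120, 0.3200, 0.3680)
After 3 rounds: (0.3002, 0.3322, 0.3677)
P(in $3 after 3 rounds) = 0.3322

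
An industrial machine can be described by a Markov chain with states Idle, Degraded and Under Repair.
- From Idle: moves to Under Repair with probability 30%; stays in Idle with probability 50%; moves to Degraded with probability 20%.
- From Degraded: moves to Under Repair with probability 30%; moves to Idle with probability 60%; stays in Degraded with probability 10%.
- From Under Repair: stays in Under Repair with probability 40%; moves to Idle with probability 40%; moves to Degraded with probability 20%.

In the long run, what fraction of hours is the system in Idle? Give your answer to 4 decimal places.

Let the stationary distribution be π with π = πP and π_1 + π_2 + π_3 = 1.
π_1 = 0.5·π_1 + 0.6·π_2 + 0.4·π_3
π_2 = 0.2·π_1 + 0.1·π_2 + 0.2·π_3
Solving with the normalization constraint gives π = (0.4848, 0.1818, 0.3333).
So the stationary probability of Idle is 0.4848.

0.4848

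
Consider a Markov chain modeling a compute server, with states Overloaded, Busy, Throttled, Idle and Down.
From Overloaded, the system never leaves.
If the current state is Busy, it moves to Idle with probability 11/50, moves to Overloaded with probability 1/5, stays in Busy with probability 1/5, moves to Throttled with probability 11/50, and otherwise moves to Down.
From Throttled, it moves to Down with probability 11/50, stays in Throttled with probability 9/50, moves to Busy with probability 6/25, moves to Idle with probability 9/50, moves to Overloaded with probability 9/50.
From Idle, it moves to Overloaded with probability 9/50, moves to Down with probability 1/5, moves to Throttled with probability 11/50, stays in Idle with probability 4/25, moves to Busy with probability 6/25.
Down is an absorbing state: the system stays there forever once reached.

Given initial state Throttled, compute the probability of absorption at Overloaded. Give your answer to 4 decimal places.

0.4770

Let h(s) be the probability of absorption at Overloaded starting from transient state s. Then h(Overloaded) = 1 and h(Down) = 0. By first-step analysis:
h(Busy) = 0.2·1 + 0.2·h(Busy) + 0.22·h(Throttled) + 0.22·h(Idle) + 0.16·0
h(Throttled) = 0.18·1 + 0.24·h(Busy) + 0.18·h(Throttled) + 0.18·h(Idle) + 0.22·0
h(Idle) = 0.18·1 + 0.24·h(Busy) + 0.22·h(Throttled) + 0.16·h(Idle) + 0.2·0
Solving: h(Busy) = 0.5149, h(Throttled) = 0.4770, h(Idle) = 0.4863.
Starting from Throttled, the probability is 0.4770.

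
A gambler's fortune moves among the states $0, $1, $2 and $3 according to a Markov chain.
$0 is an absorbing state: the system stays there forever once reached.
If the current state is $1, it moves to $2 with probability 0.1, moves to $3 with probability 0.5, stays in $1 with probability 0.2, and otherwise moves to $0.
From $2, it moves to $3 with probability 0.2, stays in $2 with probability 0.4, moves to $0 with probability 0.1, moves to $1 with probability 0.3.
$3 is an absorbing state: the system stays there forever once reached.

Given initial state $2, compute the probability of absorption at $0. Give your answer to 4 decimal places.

Let h(s) be the probability of absorption at $0 starting from transient state s. Then h($0) = 1 and h($3) = 0. By first-step analysis:
h($1) = 0.2·1 + 0.2·h($1) + 0.1·h($2) + 0.5·0
h($2) = 0.1·1 + 0.3·h($1) + 0.4·h($2) + 0.2·0
Solving: h($1) = 0.2889, h($2) = 0.3111.
Starting from $2, the probability is 0.3111.

0.3111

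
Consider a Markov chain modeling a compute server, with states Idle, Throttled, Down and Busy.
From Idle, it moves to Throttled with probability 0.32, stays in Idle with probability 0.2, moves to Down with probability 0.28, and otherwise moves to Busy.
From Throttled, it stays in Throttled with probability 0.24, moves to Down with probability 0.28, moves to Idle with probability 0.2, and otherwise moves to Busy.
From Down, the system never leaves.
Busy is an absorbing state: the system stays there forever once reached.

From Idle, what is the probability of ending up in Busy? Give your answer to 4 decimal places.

0.4441

Let h(s) be the probability of absorption at Busy starting from transient state s. Then h(Busy) = 1 and h(Down) = 0. By first-step analysis:
h(Idle) = 0.2·h(Idle) + 0.32·h(Throttled) + 0.28·0 + 0.2·1
h(Throttled) = 0.2·h(Idle) + 0.24·h(Throttled) + 0.28·0 + 0.28·1
Solving: h(Idle) = 0.4441, h(Throttled) = 0.4853.
Starting from Idle, the probability is 0.4441.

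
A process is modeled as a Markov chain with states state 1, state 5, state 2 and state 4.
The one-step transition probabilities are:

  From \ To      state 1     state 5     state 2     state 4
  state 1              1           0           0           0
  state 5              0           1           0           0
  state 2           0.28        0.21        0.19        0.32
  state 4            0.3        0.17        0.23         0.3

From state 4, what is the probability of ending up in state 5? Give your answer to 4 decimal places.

Let h(s) be the probability of absorption at state 5 starting from transient state s. Then h(state 5) = 1 and h(state 1) = 0. By first-step analysis:
h(state 2) = 0.28·0 + 0.21·1 + 0.19·h(state 2) + 0.32·h(state 4)
h(state 4) = 0.3·0 + 0.17·1 + 0.23·h(state 2) + 0.3·h(state 4)
Solving: h(state 2) = 0.4082, h(state 4) = 0.3770.
Starting from state 4, the probability is 0.3770.

0.3770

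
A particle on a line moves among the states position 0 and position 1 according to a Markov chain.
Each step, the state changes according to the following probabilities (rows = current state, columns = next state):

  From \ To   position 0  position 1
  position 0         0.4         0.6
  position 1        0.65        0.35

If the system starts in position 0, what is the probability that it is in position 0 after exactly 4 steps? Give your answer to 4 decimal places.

0.5219

Propagate the distribution vector 4 steps from position 0.
After 0 steps: (1.0000, 0.0000)
After 1 step: (0.4000, 0.6000)
After 2 steps: (0.5500, 0.4500)
After 3 steps: (0.5125, 0.4875)
After 4 steps: (0.5219, 0.4781)
P(in position 0 after 4 steps) = 0.5219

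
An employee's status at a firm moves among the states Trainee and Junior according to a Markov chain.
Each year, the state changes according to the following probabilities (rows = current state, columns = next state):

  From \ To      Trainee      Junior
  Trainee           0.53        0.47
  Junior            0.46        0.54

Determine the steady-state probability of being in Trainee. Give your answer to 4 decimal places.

0.4946

Let the stationary distribution be π with π = πP and π_1 + π_2 = 1.
π_1 = 0.53·π_1 + 0.46·π_2
Solving with the normalization constraint gives π = (0.4946, 0.5054).
So the stationary probability of Trainee is 0.4946.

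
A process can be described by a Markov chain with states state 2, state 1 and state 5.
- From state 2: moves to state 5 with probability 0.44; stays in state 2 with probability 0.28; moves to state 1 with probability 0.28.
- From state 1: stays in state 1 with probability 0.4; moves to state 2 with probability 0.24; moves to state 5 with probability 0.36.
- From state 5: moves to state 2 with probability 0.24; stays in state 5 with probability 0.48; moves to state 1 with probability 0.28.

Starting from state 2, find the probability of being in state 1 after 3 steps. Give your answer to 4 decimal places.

Propagate the distribution vector 3 steps from state 2.
After 0 steps: (1.0000, 0.0000, 0.0000)
After 1 step: (0.2800, 0.2800, 0.4400)
After 2 steps: (0.2512, 0.3136, 0.4352)
After 3 steps: (0.2500, 0.3176, 0.4323)
P(in state 1 after 3 steps) = 0.3176

0.3176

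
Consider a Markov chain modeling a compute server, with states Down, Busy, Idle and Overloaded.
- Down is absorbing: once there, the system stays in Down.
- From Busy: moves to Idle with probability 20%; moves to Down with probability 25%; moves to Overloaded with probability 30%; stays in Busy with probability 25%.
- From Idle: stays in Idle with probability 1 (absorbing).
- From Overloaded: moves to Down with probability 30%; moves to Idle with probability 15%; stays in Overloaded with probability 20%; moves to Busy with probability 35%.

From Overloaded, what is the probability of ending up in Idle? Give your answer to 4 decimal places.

Let h(s) be the probability of absorption at Idle starting from transient state s. Then h(Idle) = 1 and h(Down) = 0. By first-step analysis:
h(Busy) = 0.25·0 + 0.25·h(Busy) + 0.2·1 + 0.3·h(Overloaded)
h(Overloaded) = 0.3·0 + 0.35·h(Busy) + 0.15·1 + 0.2·h(Overloaded)
Solving: h(Busy) = 0.4141, h(Overloaded) = 0.3687.
Starting from Overloaded, the probability is 0.3687.

0.3687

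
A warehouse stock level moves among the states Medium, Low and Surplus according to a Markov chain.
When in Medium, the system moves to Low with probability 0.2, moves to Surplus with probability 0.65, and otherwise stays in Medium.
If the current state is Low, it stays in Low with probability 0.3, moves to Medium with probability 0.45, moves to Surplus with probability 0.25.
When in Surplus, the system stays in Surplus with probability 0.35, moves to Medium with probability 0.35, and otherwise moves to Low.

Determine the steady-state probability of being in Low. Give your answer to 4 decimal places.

0.2686

Let the stationary distribution be π with π = πP and π_1 + π_2 + π_3 = 1.
π_1 = 0.15·π_1 + 0.45·π_2 + 0.35·π_3
π_2 = 0.2·π_1 + 0.3·π_2 + 0.3·π_3
Solving with the normalization constraint gives π = (0.3140, 0.2686, 0.4174).
So the stationary probability of Low is 0.2686.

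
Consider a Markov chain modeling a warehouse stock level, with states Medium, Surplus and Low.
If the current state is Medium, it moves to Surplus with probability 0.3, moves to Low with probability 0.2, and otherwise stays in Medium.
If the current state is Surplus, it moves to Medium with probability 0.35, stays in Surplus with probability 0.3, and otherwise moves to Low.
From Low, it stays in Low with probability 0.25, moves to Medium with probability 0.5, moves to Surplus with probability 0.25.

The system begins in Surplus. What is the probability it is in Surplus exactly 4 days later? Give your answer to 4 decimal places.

0.2872

Propagate the distribution vector 4 days from Surplus.
After 0 days: (0.0000, 1.0000, 0.0000)
After 1 day: (0.3500, 0.3000, 0.3500)
After 2 days: (0.4550, 0.2825, 0.2625)
After 3 days: (0.4576, 0.2869, 0.2555)
After 4 days: (0.4570, 0.2872, 0.2558)
P(in Surplus after 4 days) = 0.2872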